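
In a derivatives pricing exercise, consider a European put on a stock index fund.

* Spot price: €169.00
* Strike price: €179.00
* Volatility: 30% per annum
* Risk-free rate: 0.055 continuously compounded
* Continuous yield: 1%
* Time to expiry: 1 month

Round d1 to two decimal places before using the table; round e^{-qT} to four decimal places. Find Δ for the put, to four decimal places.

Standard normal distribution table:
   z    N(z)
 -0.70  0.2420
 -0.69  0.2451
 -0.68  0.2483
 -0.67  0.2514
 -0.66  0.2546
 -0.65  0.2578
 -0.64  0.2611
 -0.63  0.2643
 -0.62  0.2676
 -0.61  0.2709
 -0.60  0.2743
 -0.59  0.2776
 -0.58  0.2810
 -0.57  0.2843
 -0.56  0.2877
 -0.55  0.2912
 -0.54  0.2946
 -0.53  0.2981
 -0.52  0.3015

-0.7184

σ√T = 0.3 × 0.2887 = 0.0866
d₁ = [ln(169/179) + (0.055 − 0.01 + ½·0.3²)·0.08333] / (σ√T) = (-0.0575 + 0.0075) / 0.0866 = -0.5772 ≈ -0.58
N(d₁) = N(-0.58) = 0.2810
Δ_put = exp(−qT)·(N(d₁) − 1) = 0.9992·(0.2810 − 1) = -0.7184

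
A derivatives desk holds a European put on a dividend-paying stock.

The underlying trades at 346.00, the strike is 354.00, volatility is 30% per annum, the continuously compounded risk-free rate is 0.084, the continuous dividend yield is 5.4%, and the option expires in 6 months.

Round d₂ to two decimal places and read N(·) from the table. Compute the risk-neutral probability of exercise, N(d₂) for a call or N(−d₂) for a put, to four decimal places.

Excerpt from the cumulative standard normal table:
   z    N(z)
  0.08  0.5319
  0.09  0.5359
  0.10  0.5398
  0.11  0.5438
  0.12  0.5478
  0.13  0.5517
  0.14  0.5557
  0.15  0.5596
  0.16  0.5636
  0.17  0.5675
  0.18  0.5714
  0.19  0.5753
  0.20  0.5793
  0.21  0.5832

σ√T = 0.3 × 0.7071 = 0.2121
ln(S/K) + (r − q + σ²/2)T = ln(346/354) + (0.084 − 0.054 + 0.3²/2)·0.5 = -0.0229 + 0.0375 = 0.0146
d₁ = 0.0146 / 0.2121 = 0.0690 ≈ 0.07
d₂ = d₁ − σ√T = 0.0690 − 0.2121 = -0.1431 ≈ -0.14
Risk-neutral Pr[S_T < K] = N(−d₂) = N(0.14) = 0.5557

0.5557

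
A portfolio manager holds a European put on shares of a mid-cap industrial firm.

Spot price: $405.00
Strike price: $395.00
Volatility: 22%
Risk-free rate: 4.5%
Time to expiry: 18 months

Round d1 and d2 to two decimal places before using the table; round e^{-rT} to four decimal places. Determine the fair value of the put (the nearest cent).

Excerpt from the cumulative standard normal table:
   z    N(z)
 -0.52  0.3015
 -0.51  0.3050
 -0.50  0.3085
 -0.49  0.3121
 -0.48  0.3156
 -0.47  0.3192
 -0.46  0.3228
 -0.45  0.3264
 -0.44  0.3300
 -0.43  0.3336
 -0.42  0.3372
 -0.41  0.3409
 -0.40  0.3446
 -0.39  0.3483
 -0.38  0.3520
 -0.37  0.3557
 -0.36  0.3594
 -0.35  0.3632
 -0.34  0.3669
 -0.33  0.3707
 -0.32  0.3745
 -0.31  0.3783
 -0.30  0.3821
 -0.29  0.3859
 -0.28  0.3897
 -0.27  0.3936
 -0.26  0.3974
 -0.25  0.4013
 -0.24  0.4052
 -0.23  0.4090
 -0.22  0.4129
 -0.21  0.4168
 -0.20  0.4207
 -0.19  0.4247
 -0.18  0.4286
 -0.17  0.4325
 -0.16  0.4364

σ√T = 0.22·√1.5 = 0.2694
d₁ = [ln(405/395) + (0.045 + ½·0.22²)·1.5] / (σ√T) = (0.0250 + 0.1038) / 0.2694 = 0.4780 ≈ 0.48
d₂ = 0.4780 − 0.2694 = 0.2086 ≈ 0.21
exp(−rT) = exp(−0.045·1.5) = 0.9347
N(−d₂) = N(-0.21) = 0.4168;  N(−d₁) = N(-0.48) = 0.3156
P = 395·0.9347·0.4168 − 405·0.3156 = 153.8853 − 127.8180 = 26.0673

$26.07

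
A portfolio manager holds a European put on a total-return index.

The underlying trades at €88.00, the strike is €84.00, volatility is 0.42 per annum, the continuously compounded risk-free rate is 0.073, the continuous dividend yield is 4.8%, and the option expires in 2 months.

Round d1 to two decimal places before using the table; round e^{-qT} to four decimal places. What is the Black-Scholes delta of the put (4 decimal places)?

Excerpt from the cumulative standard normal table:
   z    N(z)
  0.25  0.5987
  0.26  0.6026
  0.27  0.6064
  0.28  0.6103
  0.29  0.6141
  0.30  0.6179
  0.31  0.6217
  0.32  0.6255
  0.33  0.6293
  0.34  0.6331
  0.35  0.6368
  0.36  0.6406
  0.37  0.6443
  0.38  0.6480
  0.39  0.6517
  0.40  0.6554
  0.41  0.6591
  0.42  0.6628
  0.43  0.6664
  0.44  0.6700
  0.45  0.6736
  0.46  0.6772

-0.3492

σ√T = 0.42·√0.1667 = 0.1715
d₁ = [ln(88/84) + (0.073 − 0.048 + 0.42²/2)·0.1667] / 0.1715 = [0.0465 + 0.0189] / 0.1715 = 0.3813 ⇒ 0.38
N(d₁) = N(0.38) = 0.6480
Δ_put = e^(−qT)·(N(d₁) − 1) = 0.9920·(0.6480 − 1) = -0.3492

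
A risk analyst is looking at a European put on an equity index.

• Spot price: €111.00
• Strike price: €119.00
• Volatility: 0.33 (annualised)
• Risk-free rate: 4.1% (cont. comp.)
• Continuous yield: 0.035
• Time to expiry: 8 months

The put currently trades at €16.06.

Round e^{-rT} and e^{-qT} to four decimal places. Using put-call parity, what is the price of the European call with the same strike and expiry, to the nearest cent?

e^(−qT) = e^(−0.035·0.6667) = 0.9769;  e^(−rT) = e^(−0.041·0.6667) = 0.9730
Put-call parity: C − P = S·e^(−qT) − K·e^(−rT) = 111·0.9769 − 119·0.9730 = 108.4359 − 115.7870 = -7.3511
C = P + (C − P) = 16.06 + (-7.3511) = 8.7089

€8.71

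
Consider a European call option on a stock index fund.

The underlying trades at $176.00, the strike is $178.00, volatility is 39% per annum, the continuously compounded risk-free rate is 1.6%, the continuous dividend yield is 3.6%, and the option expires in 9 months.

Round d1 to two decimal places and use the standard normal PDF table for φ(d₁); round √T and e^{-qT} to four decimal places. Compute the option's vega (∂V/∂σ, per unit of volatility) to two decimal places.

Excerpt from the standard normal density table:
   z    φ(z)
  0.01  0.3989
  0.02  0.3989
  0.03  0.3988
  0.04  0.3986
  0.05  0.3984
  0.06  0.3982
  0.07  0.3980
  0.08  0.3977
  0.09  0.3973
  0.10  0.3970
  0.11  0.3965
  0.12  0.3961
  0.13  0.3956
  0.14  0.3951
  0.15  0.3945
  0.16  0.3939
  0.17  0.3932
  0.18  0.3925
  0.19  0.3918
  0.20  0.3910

58.94

σ√T = 0.39 × 0.8660 = 0.3377
ln(S/K) + (r − q + σ²/2)T = ln(176/178) + (0.016 − 0.036 + 0.39²/2)·0.75 = -0.0113 + 0.0420 = 0.0307
d₁ = 0.0307 / 0.3377 = 0.0910 ≈ 0.09
√T = √0.75 = 0.8660
φ(d₁) = φ(0.09) = 0.3973
e^(−qT) = e^(−0.036·0.75) = 0.9734
vega = S·e^(−qT)·φ(d₁)·√T = 176·0.9734·0.3973·0.8660 = 58.9441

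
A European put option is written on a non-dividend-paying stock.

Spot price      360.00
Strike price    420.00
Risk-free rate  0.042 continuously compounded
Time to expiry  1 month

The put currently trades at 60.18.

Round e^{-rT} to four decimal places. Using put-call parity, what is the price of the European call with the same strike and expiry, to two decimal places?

exp(−rT) = exp(−0.042·0.08333) = 0.9965
Put-call parity: C − P = S − K·e^(−rT) = 360 − 420·0.9965 = 360 − 418.5300 = -58.5300
C = P + (C − P) = 60.18 + (-58.5300) = 1.6500

1.65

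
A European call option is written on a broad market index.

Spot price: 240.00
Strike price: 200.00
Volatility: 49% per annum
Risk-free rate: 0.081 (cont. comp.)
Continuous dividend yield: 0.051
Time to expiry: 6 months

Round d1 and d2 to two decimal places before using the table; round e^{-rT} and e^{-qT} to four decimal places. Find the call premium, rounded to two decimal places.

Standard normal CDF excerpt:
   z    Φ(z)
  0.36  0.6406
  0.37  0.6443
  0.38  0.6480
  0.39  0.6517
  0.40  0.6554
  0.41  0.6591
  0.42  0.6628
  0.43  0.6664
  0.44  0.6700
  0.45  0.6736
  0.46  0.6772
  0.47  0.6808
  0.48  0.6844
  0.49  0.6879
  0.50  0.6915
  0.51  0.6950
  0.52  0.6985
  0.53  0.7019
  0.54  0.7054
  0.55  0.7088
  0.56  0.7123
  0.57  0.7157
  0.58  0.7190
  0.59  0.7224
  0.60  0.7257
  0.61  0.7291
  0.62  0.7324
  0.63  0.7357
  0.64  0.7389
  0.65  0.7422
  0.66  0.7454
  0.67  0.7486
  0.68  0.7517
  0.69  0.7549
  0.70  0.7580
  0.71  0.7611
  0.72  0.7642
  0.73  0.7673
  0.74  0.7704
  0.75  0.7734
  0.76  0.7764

54.36

T = 0.5;  σ√T = 0.3465
d₁ = [ln(240/200) + (0.081 − 0.051 + 0.49²/2)·0.5] / 0.3465 = [0.1823 + 0.0750] / 0.3465 = 0.7427 ⇒ 0.74
d₂ = d₁ − σ√T = 0.7427 − 0.3465 = 0.3963 ⇒ 0.40
exp(−qT) = exp(−0.051·0.5) = 0.9748;  exp(−rT) = exp(−0.081·0.5) = 0.9603
N(d₁) = N(0.74) = 0.7704;  N(d₂) = N(0.40) = 0.6554
C = 240·0.9748·0.7704 − 200·0.9603·0.6554 = 180.2366 − 125.8761 = 54.3605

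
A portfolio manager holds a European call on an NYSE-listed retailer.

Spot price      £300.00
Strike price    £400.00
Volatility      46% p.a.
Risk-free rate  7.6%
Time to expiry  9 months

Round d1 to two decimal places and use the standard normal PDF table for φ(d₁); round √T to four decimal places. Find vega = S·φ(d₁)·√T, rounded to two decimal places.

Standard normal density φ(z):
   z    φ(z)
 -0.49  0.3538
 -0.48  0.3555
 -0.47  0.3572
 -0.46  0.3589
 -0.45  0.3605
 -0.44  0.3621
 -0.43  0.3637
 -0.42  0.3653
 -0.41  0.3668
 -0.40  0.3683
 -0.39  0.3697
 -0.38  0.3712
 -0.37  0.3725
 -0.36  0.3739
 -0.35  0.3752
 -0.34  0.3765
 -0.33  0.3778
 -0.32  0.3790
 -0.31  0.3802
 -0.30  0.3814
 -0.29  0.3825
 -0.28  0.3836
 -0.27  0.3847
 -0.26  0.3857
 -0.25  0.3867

T = 0.75;  σ√T = 0.3984
d₁ = [ln(300/400) + (0.076 + ½·0.46²)·0.75] / (σ√T) = (-0.2877 + 0.1364) / 0.3984 = -0.3799 → -0.38
√T = √0.75 = 0.8660
φ(d₁) = φ(-0.38) = 0.3712
vega = S·φ(d₁)·√T = 300·0.3712·0.8660 = 96.4378
(The put has the same vega.)

96.44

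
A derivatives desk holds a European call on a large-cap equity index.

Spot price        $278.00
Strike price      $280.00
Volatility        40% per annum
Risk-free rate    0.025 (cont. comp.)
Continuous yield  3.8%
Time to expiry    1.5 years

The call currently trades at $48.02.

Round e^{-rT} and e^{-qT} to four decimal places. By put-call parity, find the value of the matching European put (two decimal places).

exp(−qT) = exp(−0.038·1.5) = 0.9446;  exp(−rT) = exp(−0.025·1.5) = 0.9632
Put-call parity: C − P = S·e^(−qT) − K·e^(−rT) = 278·0.9446 − 280·0.9632 = 262.5988 − 269.6960 = -7.0972
P = C − (C − P) = 48.02 − (-7.0972) = 55.1172

$55.12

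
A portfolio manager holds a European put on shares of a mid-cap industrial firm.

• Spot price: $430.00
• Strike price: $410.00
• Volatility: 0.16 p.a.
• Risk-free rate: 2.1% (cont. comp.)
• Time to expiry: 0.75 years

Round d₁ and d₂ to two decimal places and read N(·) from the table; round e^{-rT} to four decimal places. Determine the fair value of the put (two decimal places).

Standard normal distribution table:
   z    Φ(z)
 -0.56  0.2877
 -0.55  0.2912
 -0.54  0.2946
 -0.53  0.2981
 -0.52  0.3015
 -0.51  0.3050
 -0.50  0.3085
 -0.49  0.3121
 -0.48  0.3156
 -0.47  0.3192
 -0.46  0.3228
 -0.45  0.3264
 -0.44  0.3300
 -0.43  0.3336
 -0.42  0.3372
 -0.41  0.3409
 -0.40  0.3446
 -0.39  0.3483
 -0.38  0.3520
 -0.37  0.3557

$12.39

σ√T = 0.16·√0.75 = 0.1386
d₁ = [ln(430/410) + (0.021 + 0.16²/2)·0.75] / 0.1386 = [0.0476 + 0.0254] / 0.1386 = 0.5267 which rounds to 0.53
d₂ = d₁ − σ√T = 0.5267 − 0.1386 = 0.3881 which rounds to 0.39
exp(−rT) = exp(−0.021·0.75) = 0.9844
P = 410·0.9844·N(-0.39) − 430·N(-0.53) = 410·0.9844·0.3483 − 430·0.2981 = 140.5753 − 128.1830 = 12.3923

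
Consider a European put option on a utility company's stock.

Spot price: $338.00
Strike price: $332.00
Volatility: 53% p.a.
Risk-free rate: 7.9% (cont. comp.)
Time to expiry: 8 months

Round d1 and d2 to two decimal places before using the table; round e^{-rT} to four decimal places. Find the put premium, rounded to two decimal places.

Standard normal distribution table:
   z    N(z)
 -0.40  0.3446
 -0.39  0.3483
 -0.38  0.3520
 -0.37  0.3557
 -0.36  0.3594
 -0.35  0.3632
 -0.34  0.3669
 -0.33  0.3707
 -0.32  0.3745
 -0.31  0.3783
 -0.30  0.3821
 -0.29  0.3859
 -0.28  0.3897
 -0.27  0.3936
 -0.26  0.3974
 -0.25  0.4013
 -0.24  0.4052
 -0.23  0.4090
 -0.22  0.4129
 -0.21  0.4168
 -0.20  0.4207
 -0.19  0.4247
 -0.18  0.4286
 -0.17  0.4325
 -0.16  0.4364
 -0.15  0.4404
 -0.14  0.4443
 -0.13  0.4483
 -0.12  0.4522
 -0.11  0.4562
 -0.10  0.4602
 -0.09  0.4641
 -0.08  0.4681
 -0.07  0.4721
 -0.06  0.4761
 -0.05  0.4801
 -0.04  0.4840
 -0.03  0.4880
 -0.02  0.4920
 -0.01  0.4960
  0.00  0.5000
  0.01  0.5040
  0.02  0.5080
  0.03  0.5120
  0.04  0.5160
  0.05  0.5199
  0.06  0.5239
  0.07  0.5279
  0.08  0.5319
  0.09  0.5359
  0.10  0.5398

σ√T = 0.53 × 0.8165 = 0.4327
d₁ = [ln(338/332) + (0.079 + 0.53²/2)·0.6667] / 0.4327 = [0.0179 + 0.1463] / 0.4327 = 0.3795 ≈ 0.38
d₂ = d₁ − σ√T = 0.3795 − 0.4327 = -0.0533 ≈ -0.05
e^(−rT) = e^(−0.079·0.6667) = 0.9487
P = 332·0.9487·N(0.05) − 338·N(-0.38) = 332·0.9487·0.5199 − 338·0.3520 = 163.7521 − 118.9760 = 44.7761

$44.78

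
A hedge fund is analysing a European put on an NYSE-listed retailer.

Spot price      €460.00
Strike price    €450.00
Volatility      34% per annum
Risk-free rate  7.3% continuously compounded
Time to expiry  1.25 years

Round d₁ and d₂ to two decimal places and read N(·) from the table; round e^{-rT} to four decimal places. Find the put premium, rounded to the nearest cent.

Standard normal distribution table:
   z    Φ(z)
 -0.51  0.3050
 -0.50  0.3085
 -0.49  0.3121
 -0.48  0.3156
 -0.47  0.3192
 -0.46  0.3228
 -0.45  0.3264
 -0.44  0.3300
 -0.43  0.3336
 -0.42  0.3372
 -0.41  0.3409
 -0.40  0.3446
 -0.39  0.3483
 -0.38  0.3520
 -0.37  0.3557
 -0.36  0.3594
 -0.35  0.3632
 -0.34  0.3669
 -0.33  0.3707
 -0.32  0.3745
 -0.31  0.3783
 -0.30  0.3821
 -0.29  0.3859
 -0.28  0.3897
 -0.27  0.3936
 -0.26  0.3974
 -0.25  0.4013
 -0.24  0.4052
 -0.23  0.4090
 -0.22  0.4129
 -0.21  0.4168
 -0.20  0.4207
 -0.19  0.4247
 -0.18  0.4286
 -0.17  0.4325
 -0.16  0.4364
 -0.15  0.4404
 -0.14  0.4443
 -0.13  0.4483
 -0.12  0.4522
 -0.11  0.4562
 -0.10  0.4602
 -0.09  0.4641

σ√T = 0.34·√1.25 = 0.3801
d₁ = [ln(460/450) + (0.073 + ½·0.34²)·1.25] / (σ√T) = (0.0220 + 0.1635) / 0.3801 = 0.4879 which rounds to 0.49
d₂ = 0.4879 − 0.3801 = 0.1078 which rounds to 0.11
e^(−rT) = e^(−0.073·1.25) = 0.9128
N(−d₂) = N(-0.11) = 0.4562;  N(−d₁) = N(-0.49) = 0.3121
P = 450·0.9128·0.4562 − 460·0.3121 = 187.3887 − 143.5660 = 43.8227

€43.82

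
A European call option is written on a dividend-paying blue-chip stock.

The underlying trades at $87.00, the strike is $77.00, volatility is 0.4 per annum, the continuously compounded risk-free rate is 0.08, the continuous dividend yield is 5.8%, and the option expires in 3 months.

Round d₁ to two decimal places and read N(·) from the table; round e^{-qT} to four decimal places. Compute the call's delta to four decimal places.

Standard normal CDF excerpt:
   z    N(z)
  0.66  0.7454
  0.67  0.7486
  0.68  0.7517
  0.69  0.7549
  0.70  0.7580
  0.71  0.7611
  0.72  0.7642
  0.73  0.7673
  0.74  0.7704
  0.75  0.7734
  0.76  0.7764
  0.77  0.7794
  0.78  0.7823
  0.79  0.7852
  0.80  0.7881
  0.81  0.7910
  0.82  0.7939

0.7593

σ√T = 0.4·√0.25 = 0.2000
d₁ = [ln(87/77) + (0.08 − 0.058 + ½·0.4²)·0.25] / (σ√T) = (0.1221 + 0.0255) / 0.2000 = 0.7380 → 0.74
N(d₁) = N(0.74) = 0.7704
Δ_call = e^(−qT)·N(d₁) = 0.9856·0.7704 = 0.7593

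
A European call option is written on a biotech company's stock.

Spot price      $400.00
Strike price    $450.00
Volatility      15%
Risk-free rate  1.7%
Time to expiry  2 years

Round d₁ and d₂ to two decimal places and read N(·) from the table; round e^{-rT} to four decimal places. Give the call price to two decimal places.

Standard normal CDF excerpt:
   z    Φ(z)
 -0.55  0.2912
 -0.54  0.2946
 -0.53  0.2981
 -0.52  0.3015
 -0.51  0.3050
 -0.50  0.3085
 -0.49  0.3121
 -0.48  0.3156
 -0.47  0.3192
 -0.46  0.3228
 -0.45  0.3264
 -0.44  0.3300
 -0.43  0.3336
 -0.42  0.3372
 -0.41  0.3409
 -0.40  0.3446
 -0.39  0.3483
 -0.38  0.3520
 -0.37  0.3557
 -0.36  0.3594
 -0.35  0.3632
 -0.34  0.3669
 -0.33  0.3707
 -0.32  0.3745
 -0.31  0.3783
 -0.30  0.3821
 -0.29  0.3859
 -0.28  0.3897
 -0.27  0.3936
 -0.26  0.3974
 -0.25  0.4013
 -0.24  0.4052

T = 2;  σ√T = 0.2121
d₁ = [ln(400/450) + (0.017 + 0.15²/2)·2] / 0.2121 = [-0.1178 + 0.0565] / 0.2121 = -0.2889 which rounds to -0.29
d₂ = d₁ − σ√T = -0.2889 − 0.2121 = -0.5010 which rounds to -0.50
exp(−rT) = exp(−0.017·2) = 0.9666
C = 400·N(-0.29) − 450·0.9666·N(-0.50) = 400·0.3859 − 450·0.9666·0.3085 = 154.3600 − 134.1882 = 20.1718

$20.17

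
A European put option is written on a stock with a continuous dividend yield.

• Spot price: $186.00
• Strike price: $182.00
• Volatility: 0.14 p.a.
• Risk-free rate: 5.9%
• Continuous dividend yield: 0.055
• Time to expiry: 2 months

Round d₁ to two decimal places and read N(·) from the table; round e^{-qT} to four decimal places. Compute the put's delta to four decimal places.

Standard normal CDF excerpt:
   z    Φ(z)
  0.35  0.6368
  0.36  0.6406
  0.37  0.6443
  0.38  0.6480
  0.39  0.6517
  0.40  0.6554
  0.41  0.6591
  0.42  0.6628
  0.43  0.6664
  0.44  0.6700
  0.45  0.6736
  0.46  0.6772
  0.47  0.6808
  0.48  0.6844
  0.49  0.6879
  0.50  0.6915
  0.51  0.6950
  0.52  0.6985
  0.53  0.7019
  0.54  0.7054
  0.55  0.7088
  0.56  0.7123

-0.3341

T = 0.1667;  σ√T = 0.0572
ln(S/K) + (r − q + σ²/2)T = ln(186/182) + (0.059 − 0.055 + 0.14²/2)·0.1667 = 0.0217 + 0.0023 = 0.0240
d₁ = 0.0240 / 0.0572 = 0.4206 → 0.42
N(d₁) = N(0.42) = 0.6628
Δ_put = e^(−qT)·(N(d₁) − 1) = 0.9909·(0.6628 − 1) = -0.3341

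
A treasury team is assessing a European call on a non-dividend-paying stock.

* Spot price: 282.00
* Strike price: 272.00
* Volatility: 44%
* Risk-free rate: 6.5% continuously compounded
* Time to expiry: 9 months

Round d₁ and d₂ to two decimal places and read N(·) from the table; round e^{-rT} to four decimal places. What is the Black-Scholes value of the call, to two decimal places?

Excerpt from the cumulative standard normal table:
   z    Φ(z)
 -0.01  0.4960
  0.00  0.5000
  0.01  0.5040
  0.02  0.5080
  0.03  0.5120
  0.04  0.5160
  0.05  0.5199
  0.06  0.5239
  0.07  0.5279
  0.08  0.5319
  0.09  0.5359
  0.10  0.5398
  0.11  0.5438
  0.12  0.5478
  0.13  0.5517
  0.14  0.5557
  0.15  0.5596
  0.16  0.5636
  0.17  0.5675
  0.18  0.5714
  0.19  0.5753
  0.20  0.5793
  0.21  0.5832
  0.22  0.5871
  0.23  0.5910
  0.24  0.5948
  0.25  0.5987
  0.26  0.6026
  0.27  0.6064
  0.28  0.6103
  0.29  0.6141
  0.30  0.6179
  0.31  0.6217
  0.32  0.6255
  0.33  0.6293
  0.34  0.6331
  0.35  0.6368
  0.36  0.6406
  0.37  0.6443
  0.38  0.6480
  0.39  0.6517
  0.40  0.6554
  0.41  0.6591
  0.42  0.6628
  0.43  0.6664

53.23

σ√T = 0.44 × 0.8660 = 0.3811
ln(S/K) + (r + σ²/2)T = ln(282/272) + (0.065 + 0.44²/2)·0.75 = 0.0361 + 0.1213 = 0.1575
d₁ = 0.1575 / 0.3811 = 0.4132 ⇒ 0.41
d₂ = d₁ − σ√T = 0.4132 − 0.3811 = 0.0322 ⇒ 0.03
e^(−rT) = e^(−0.065·0.75) = 0.9524
C = 282·N(0.41) − 272·0.9524·N(0.03) = 282·0.6591 − 272·0.9524·0.5120 = 185.8662 − 132.6350 = 53.2312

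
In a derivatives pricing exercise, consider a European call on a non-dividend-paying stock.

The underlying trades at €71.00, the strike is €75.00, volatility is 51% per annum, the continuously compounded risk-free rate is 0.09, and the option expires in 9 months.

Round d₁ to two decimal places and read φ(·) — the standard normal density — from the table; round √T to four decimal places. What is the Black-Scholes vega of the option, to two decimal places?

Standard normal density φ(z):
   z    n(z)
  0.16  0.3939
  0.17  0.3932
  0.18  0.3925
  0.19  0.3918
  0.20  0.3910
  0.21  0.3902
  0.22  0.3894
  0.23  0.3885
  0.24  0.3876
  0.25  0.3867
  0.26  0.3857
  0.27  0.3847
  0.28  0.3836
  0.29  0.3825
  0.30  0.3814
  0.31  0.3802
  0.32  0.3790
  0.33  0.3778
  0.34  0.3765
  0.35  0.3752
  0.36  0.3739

σ√T = 0.51·√0.75 = 0.4417
d₁ = [ln(71/75) + (0.09 + 0.51²/2)·0.75] / 0.4417 = [-0.0548 + 0.1650] / 0.4417 = 0.2496 which rounds to 0.25
√T = √0.75 = 0.8660
φ(d₁) = φ(0.25) = 0.3867
vega = S·φ(d₁)·√T = 71·0.3867·0.8660 = 23.7766

23.78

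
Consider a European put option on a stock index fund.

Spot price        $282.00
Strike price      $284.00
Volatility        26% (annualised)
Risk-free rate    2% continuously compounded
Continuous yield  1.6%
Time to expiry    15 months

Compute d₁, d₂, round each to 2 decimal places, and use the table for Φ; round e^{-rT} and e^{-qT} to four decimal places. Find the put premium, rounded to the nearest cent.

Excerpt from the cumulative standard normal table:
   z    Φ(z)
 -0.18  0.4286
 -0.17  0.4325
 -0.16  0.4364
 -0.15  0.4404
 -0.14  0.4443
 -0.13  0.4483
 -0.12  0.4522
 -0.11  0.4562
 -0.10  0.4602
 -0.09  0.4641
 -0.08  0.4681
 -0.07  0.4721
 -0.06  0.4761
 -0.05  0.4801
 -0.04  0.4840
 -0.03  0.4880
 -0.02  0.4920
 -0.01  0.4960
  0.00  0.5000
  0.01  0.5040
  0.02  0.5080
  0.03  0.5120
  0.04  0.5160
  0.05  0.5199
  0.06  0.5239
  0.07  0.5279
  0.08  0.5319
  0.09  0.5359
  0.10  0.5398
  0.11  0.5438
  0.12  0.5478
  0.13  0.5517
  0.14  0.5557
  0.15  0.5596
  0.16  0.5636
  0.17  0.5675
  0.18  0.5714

σ√T = 0.26·√1.25 = 0.2907
ln(S/K) + (r − q + σ²/2)T = ln(282/284) + (0.02 − 0.016 + 0.26²/2)·1.25 = -0.0071 + 0.0473 = 0.0402
d₁ = 0.0402 / 0.2907 = 0.1382 → 0.14
d₂ = d₁ − σ√T = 0.1382 − 0.2907 = -0.1525 → -0.15
e^(−qT) = e^(−0.016·1.25) = 0.9802;  e^(−rT) = e^(−0.02·1.25) = 0.9753
N(−d₂) = N(0.15) = 0.5596;  N(−d₁) = N(-0.14) = 0.4443
P = 284·0.9753·0.5596 − 282·0.9802·0.4443 = 155.0009 − 122.8118 = 32.1891

$32.19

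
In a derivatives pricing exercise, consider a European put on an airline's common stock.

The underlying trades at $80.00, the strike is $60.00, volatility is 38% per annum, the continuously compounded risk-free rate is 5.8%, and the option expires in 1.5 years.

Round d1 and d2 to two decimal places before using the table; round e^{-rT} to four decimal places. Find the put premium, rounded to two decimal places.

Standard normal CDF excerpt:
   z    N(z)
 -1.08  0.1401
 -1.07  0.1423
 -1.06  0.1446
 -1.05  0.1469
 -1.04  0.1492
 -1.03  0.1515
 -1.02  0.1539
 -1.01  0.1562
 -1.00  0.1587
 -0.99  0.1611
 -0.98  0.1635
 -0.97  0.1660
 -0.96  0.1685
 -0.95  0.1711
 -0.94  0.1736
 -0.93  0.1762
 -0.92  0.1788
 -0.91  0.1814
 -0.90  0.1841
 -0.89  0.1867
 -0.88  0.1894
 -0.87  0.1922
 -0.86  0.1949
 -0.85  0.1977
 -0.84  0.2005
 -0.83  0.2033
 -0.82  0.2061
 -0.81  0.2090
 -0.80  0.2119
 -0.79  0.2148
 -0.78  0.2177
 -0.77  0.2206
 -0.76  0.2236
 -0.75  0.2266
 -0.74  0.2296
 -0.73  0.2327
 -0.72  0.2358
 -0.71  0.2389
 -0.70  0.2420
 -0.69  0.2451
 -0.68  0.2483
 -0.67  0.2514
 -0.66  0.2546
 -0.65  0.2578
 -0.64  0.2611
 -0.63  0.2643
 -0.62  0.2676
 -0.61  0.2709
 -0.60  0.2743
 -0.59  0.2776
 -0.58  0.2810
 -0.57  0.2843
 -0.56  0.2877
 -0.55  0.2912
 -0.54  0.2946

$3.70

σ√T = 0.38 × 1.2247 = 0.4654
d₁ = [ln(80/60) + (0.058 + 0.38²/2)·1.5] / 0.4654 = [0.2877 + 0.1953] / 0.4654 = 1.0378 → 1.04
d₂ = d₁ − σ√T = 1.0378 − 0.4654 = 0.5724 → 0.57
e^(−rT) = e^(−0.058·1.5) = 0.9167
N(−d₂) = N(-0.57) = 0.2843;  N(−d₁) = N(-1.04) = 0.1492
P = 60·0.9167·0.2843 − 80·0.1492 = 15.6371 − 11.9360 = 3.7011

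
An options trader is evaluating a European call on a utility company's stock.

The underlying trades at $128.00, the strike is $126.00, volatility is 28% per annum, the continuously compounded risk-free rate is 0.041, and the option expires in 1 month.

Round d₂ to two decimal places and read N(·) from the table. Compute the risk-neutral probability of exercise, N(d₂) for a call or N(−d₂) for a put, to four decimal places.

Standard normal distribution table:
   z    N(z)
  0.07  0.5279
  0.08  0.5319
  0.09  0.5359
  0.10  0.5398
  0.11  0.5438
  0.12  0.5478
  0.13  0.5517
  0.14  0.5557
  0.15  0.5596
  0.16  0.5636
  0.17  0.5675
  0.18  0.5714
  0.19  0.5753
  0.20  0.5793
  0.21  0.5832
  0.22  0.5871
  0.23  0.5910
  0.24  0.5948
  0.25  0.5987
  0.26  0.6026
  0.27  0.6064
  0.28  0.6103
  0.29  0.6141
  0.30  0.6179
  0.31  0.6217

σ√T = 0.28 × 0.2887 = 0.0808
ln(S/K) + (r + σ²/2)T = ln(128/126) + (0.041 + 0.28²/2)·0.08333 = 0.0157 + 0.0067 = 0.0224
d₁ = 0.0224 / 0.0808 = 0.2775 ≈ 0.28
d₂ = d₁ − σ√T = 0.2775 − 0.0808 = 0.1967 ≈ 0.20
Risk-neutral Pr[S_T > K] = N(d₂) = N(0.20) = 0.5793

0.5793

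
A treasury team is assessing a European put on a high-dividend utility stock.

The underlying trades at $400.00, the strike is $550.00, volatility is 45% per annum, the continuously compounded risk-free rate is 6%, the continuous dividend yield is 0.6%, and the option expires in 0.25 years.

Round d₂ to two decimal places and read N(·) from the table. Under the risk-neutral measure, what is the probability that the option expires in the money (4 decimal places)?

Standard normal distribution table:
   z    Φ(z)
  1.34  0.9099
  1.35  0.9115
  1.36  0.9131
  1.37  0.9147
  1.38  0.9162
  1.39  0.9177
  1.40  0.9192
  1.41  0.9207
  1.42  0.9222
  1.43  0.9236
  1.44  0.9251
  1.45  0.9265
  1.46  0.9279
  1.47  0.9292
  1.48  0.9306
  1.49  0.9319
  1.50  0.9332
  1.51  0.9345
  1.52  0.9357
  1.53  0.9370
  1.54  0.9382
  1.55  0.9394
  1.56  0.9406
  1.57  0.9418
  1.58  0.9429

0.9292

σ√T = 0.45 × 0.5000 = 0.2250
ln(S/K) + (r − q + σ²/2)T = ln(400/550) + (0.06 − 0.006 + 0.45²/2)·0.25 = -0.3185 + 0.0388 = -0.2796
d₁ = -0.2796 / 0.2250 = -1.2428 which rounds to -1.24
d₂ = d₁ − σ√T = -1.2428 − 0.2250 = -1.4678 which rounds to -1.47
Risk-neutral Pr[S_T < K] = N(−d₂) = N(1.47) = 0.9292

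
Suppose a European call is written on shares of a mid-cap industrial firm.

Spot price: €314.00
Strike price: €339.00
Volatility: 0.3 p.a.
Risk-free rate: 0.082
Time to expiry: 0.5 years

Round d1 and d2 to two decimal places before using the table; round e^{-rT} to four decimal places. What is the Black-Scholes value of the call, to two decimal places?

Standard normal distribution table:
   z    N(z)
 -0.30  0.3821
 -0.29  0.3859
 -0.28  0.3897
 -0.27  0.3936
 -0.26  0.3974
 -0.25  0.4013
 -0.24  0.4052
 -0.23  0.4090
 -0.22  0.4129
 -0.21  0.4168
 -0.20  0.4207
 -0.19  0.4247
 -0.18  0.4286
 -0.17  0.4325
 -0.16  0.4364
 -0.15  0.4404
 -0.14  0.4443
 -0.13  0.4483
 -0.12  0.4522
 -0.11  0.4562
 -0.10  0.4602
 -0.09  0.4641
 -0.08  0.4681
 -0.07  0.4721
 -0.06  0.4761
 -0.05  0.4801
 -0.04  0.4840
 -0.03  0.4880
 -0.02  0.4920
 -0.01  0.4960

σ√T = 0.3 × 0.7071 = 0.2121
d₁ = [ln(314/339) + (0.082 + 0.3²/2)·0.5] / 0.2121 = [-0.0766 + 0.0635] / 0.2121 = -0.0618 which rounds to -0.06
d₂ = d₁ − σ√T = -0.0618 − 0.2121 = -0.2739 which rounds to -0.27
e^(−rT) = e^(−0.082·0.5) = 0.9598
N(d₁) = N(-0.06) = 0.4761;  N(d₂) = N(-0.27) = 0.3936
C = 314·0.4761 − 339·0.9598·0.3936 = 149.4954 − 128.0665 = 21.4289

€21.43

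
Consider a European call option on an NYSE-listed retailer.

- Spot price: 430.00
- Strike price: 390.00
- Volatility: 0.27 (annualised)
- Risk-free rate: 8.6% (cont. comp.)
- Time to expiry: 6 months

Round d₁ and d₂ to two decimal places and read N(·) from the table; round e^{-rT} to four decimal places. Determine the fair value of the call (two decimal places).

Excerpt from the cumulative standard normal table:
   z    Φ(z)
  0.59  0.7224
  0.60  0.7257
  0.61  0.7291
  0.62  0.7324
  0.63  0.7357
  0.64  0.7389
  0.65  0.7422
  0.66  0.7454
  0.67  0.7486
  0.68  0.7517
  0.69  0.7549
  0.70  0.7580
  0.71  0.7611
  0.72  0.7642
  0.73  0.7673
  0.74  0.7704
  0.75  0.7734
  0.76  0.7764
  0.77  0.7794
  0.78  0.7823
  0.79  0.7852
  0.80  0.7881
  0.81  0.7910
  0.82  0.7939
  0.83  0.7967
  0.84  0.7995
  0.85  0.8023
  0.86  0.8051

σ√T = 0.27 × 0.7071 = 0.1909
d₁ = [ln(430/390) + (0.086 + 0.27²/2)·0.5] / 0.1909 = [0.0976 + 0.0612] / 0.1909 = 0.8321 → 0.83
d₂ = d₁ − σ√T = 0.8321 − 0.1909 = 0.6412 → 0.64
exp(−rT) = exp(−0.086·0.5) = 0.9579
C = 430·N(0.83) − 390·0.9579·N(0.64) = 430·0.7967 − 390·0.9579·0.7389 = 342.5810 − 276.0390 = 66.5420

66.54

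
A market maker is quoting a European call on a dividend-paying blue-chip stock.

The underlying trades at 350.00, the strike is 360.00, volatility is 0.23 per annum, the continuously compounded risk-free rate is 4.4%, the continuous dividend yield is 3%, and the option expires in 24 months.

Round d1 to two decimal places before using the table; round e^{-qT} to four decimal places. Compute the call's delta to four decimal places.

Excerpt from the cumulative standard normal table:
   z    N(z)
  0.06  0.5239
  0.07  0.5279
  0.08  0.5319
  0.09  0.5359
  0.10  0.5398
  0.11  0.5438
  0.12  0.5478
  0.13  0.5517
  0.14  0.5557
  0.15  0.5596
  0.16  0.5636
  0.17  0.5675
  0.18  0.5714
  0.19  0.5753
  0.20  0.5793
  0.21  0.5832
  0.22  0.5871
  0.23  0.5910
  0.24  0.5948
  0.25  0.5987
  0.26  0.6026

0.5308

σ√T = 0.23 × 1.4142 = 0.3253
ln(S/K) + (r − q + σ²/2)T = ln(350/360) + (0.044 − 0.03 + 0.23²/2)·2 = -0.0282 + 0.0809 = 0.0527
d₁ = 0.0527 / 0.3253 = 0.1621 ≈ 0.16
N(d₁) = N(0.16) = 0.5636
Δ_call = exp(−qT)·N(d₁) = 0.9418·0.5636 = 0.5308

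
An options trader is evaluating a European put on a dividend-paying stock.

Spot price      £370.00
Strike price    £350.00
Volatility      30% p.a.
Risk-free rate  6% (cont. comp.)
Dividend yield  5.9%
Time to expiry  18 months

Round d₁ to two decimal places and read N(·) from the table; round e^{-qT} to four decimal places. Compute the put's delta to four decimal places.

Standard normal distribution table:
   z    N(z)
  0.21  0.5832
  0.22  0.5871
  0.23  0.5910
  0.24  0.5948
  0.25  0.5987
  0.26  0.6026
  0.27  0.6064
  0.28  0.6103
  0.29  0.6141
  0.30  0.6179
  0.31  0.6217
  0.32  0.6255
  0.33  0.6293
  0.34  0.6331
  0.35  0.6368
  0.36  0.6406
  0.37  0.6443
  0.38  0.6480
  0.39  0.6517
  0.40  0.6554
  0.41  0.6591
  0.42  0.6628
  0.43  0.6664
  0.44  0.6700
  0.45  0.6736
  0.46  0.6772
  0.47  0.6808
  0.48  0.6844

σ√T = 0.3 × 1.2247 = 0.3674
d₁ = [ln(370/350) + (0.06 − 0.059 + 0.3²/2)·1.5] / 0.3674 = [0.0556 + 0.0690] / 0.3674 = 0.3390 → 0.34
N(d₁) = N(0.34) = 0.6331
Δ_put = e^(−qT)·(N(d₁) − 1) = 0.9153·(0.6331 − 1) = -0.3358

-0.3358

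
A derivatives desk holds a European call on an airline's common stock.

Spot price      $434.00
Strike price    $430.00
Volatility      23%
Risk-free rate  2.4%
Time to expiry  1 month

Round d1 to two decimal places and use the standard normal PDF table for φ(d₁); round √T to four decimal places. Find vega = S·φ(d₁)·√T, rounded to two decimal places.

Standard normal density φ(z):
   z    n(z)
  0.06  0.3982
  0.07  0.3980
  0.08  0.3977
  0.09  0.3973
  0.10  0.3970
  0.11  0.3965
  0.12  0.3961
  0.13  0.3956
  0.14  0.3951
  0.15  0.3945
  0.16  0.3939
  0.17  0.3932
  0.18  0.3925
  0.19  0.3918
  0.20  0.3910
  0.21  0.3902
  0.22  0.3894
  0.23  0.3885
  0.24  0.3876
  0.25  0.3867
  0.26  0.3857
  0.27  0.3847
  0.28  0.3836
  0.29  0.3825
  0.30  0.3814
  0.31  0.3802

48.99

σ√T = 0.23 × 0.2887 = 0.0664
d₁ = [ln(434/430) + (0.024 + ½·0.23²)·0.08333] / (σ√T) = (0.0093 + 0.0042) / 0.0664 = 0.2028 ≈ 0.20
√T = √0.08333 = 0.2887
φ(d₁) = φ(0.20) = 0.3910
vega = S·φ(d₁)·√T = 434·0.3910·0.2887 = 48.9907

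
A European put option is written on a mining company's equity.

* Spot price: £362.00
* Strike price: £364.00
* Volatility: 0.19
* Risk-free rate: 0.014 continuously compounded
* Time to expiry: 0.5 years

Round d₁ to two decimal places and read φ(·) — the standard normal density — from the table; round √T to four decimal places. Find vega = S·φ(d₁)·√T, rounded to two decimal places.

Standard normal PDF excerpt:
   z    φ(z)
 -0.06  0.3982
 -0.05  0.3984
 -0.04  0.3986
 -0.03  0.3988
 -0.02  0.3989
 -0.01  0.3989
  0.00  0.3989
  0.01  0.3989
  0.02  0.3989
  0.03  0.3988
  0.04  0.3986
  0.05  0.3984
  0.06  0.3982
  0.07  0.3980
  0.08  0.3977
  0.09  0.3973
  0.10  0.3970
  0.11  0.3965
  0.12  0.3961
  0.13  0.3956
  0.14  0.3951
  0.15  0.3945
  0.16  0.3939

101.80

T = 0.5;  σ√T = 0.1344
ln(S/K) + (r + σ²/2)T = ln(362/364) + (0.014 + 0.19²/2)·0.5 = -0.0055 + 0.0160 = 0.0105
d₁ = 0.0105 / 0.1344 = 0.0783 ≈ 0.08
√T = √0.5 = 0.7071
φ(d₁) = φ(0.08) = 0.3977
vega = S·φ(d₁)·√T = 362·0.3977·0.7071 = 101.7993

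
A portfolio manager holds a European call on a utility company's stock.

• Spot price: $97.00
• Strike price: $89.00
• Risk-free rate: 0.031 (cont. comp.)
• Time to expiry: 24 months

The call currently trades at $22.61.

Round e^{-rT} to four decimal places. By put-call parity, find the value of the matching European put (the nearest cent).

$9.26

e^(−rT) = e^(−0.031·2) = 0.9399
Put-call parity: C − P = S − K·e^(−rT) = 97 − 89·0.9399 = 97 − 83.6511 = 13.3489
P = C − (C − P) = 22.61 − (13.3489) = 9.2611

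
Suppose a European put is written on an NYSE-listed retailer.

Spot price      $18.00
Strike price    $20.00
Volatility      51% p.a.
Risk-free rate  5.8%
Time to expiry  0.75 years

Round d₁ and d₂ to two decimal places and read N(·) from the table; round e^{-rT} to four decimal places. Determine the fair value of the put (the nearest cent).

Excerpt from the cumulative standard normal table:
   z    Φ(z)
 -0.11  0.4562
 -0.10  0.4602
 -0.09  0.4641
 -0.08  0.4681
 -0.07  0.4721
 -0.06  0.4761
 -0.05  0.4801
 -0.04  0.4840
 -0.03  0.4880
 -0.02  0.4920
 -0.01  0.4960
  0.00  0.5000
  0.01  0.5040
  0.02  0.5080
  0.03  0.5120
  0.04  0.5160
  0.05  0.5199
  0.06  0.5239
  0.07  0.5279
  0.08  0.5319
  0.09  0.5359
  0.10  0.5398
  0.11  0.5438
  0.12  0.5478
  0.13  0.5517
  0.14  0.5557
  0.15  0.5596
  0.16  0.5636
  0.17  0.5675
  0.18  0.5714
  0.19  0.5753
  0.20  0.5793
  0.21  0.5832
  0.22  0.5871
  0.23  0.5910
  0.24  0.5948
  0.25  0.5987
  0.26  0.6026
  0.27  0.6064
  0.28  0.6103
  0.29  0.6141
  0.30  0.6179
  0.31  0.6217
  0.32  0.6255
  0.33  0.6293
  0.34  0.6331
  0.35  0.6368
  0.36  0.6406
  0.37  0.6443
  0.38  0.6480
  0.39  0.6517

$3.84

σ√T = 0.51 × 0.8660 = 0.4417
ln(S/K) + (r + σ²/2)T = ln(18/20) + (0.058 + 0.51²/2)·0.75 = -0.1054 + 0.1410 = 0.0357
d₁ = 0.0357 / 0.4417 = 0.0808 ⇒ 0.08
d₂ = d₁ − σ√T = 0.0808 − 0.4417 = -0.3609 ⇒ -0.36
e^(−rT) = e^(−0.058·0.75) = 0.9574
P = 20·0.9574·N(0.36) − 18·N(-0.08) = 20·0.9574·0.6406 − 18·0.4681 = 12.2662 − 8.4258 = 3.8404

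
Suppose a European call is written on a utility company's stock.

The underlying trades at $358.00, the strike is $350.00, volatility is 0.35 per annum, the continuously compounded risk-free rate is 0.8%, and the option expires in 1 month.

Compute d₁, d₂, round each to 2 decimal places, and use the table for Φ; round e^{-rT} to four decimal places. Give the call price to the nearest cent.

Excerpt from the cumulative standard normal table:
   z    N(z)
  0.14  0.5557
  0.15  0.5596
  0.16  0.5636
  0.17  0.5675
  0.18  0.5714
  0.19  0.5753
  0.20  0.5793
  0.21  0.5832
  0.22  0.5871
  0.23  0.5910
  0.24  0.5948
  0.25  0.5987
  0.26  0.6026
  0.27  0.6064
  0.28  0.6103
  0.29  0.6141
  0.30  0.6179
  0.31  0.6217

$18.64

σ√T = 0.35 × 0.2887 = 0.1010
d₁ = [ln(358/350) + (0.008 + 0.35²/2)·0.08333] / 0.1010 = [0.0226 + 0.0058] / 0.1010 = 0.2808 → 0.28
d₂ = d₁ − σ√T = 0.2808 − 0.1010 = 0.1798 → 0.18
exp(−rT) = exp(−0.008·0.08333) = 0.9993
N(d₁) = N(0.28) = 0.6103;  N(d₂) = N(0.18) = 0.5714
C = 358·0.6103 − 350·0.9993·0.5714 = 218.4874 − 199.8500 = 18.6374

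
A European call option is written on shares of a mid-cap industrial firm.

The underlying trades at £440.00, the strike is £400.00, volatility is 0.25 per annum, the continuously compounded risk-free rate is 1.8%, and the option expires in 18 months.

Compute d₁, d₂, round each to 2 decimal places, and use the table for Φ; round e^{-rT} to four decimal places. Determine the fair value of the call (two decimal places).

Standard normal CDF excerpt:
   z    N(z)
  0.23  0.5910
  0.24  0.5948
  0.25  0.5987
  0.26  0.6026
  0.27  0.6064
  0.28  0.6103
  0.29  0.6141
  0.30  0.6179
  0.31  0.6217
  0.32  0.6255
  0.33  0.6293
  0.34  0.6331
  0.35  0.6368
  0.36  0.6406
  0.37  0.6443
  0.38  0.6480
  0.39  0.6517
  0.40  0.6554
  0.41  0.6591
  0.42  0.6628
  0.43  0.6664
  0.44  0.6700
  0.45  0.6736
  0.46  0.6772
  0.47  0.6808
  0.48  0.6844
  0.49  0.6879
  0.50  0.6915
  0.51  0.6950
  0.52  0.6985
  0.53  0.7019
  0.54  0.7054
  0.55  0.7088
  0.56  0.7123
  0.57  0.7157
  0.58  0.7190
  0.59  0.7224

£78.76

σ√T = 0.25 × 1.2247 = 0.3062
d₁ = [ln(440/400) + (0.018 + 0.25²/2)·1.5] / 0.3062 = [0.0953 + 0.0739] / 0.3062 = 0.5526 ≈ 0.55
d₂ = d₁ − σ√T = 0.5526 − 0.3062 = 0.2464 ≈ 0.25
e^(−rT) = e^(−0.018·1.5) = 0.9734
C = 440·N(0.55) − 400·0.9734·N(0.25) = 440·0.7088 − 400·0.9734·0.5987 = 311.8720 − 233.1098 = 78.7622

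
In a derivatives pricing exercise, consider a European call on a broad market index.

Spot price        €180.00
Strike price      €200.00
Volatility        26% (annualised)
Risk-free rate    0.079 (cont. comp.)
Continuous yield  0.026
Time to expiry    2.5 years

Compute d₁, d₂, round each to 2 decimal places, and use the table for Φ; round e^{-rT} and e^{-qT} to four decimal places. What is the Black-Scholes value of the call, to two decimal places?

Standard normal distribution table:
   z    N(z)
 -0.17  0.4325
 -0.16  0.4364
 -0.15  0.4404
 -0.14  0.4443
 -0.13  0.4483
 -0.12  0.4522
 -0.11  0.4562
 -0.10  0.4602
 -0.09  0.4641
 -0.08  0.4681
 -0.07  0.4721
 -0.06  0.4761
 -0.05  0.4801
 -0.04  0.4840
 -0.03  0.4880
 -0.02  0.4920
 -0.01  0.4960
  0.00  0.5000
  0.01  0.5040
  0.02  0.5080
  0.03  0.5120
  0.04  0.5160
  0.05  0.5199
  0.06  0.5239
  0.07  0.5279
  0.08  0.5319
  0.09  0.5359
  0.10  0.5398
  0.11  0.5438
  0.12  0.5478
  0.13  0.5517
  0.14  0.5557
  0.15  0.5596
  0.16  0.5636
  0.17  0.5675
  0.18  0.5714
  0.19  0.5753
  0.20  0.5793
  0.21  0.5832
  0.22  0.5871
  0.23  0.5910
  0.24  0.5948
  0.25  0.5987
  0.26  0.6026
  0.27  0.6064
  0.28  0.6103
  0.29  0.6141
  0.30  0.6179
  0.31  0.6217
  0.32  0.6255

€29.35

σ√T = 0.26·√2.5 = 0.4111
d₁ = [ln(180/200) + (0.079 − 0.026 + 0.26²/2)·2.5] / 0.4111 = [-0.1054 + 0.2170] / 0.4111 = 0.2716 which rounds to 0.27
d₂ = d₁ − σ√T = 0.2716 − 0.4111 = -0.1395 which rounds to -0.14
e^(−qT) = e^(−0.026·2.5) = 0.9371;  e^(−rT) = e^(−0.079·2.5) = 0.8208
N(d₁) = N(0.27) = 0.6064;  N(d₂) = N(-0.14) = 0.4443
C = 180·0.9371·0.6064 − 200·0.8208·0.4443 = 102.2863 − 72.9363 = 29.3501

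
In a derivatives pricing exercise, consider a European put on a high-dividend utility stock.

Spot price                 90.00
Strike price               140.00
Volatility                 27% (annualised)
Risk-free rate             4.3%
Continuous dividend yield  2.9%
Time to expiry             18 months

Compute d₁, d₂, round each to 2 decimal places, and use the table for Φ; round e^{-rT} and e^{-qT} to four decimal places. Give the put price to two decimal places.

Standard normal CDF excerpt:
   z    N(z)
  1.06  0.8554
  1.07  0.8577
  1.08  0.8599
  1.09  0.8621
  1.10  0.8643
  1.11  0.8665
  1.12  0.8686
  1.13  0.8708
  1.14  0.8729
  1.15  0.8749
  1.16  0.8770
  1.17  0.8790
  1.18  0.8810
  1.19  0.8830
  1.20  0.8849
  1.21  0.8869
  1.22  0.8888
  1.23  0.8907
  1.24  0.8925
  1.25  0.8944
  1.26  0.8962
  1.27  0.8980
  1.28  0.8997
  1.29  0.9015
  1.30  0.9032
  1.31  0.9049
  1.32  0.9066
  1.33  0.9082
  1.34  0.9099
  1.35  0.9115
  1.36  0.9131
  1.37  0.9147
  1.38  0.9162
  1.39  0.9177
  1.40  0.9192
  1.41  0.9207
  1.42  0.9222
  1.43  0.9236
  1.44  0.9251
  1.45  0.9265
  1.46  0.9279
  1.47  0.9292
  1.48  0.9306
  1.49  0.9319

T = 1.5;  σ√T = 0.3307
d₁ = [ln(90/140) + (0.043 − 0.029 + ½·0.27²)·1.5] / (σ√T) = (-0.4418 + 0.0757) / 0.3307 = -1.1073 which rounds to -1.11
d₂ = -1.1073 − 0.3307 = -1.4380 which rounds to -1.44
e^(−qT) = e^(−0.029·1.5) = 0.9574;  e^(−rT) = e^(−0.043·1.5) = 0.9375
P = 140·0.9375·N(1.44) − 90·0.9574·N(1.11) = 140·0.9375·0.9251 − 90·0.9574·0.8665 = 121.4194 − 74.6628 = 46.7565

46.76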